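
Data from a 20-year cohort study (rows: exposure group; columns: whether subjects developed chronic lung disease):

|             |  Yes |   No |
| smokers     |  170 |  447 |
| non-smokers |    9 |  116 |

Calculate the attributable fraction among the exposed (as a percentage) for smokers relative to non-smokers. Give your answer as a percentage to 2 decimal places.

risk, smokers = 170/617 = 0.2755
risk, non-smokers = 9/125 = 0.0720
AR% = (0.2755 − 0.0720) / 0.2755 = 0.7387 → 73.87%

73.87%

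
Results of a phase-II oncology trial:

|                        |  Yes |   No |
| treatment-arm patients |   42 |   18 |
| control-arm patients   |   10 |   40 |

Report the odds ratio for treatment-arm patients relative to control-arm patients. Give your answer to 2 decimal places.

OR = (42 × 40) / (18 × 10) = 1680/180 ≈ 9.33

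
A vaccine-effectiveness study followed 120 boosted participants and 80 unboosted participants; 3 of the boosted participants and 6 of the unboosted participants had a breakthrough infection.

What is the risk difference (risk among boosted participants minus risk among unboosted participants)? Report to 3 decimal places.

risk, boosted participants = 3/120 = 0.02500
risk, unboosted participants = 6/80 = 0.07500
risk difference = 0.02500 − 0.07500 = -0.050

-0.050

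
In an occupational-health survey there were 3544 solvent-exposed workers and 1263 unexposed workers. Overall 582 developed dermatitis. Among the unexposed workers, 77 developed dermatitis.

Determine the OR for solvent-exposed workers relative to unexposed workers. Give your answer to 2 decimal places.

solvent-exposed workers with the outcome: 582 − 77 = 505
solvent-exposed workers without the outcome: 3544 − 505 = 3039
unexposed workers without the outcome: 1263 − 77 = 1186
odds, solvent-exposed workers = 505/3039 = 0.1662
odds, unexposed workers = 77/1186 = 0.0649
OR = 0.1662 / 0.0649 = 2.56

2.56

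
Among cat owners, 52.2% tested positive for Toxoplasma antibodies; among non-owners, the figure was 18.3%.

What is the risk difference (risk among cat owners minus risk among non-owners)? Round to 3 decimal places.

risk difference = 0.5220 − 0.1830 = 0.339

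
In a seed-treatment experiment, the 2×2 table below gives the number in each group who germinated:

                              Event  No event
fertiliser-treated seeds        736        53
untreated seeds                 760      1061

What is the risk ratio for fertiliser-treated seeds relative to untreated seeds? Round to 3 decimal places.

2.235

risk, fertiliser-treated seeds = 736/789 = 0.9328
risk, untreated seeds = 760/1821 = 0.4174
RR = 0.9328 / 0.4174 = 2.235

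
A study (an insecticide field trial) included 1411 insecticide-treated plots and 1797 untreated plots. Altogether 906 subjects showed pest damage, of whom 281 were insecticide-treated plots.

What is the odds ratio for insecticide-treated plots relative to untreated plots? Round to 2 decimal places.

insecticide-treated plots without the outcome: 1411 − 281 = 1130
untreated plots with the outcome: 906 − 281 = 625
untreated plots without the outcome: 1797 − 625 = 1172
OR = (281 × 1172) / (1130 × 625) = 329332/706250 ≈ 0.47

OR ≈ 0.47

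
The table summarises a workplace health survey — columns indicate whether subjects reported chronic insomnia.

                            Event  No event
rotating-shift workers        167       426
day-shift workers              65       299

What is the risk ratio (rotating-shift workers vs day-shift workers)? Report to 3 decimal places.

risk, rotating-shift workers = 167/593 = 0.2816
risk, day-shift workers = 65/364 = 0.1786
RR = 0.2816 / 0.1786 = 1.577

1.577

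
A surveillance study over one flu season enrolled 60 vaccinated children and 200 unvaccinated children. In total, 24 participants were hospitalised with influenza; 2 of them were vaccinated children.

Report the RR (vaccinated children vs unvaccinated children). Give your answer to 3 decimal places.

vaccinated children without the outcome: 60 − 2 = 58
unvaccinated children with the outcome: 24 − 2 = 22
unvaccinated children without the outcome: 200 − 22 = 178
risk, vaccinated children = 2/60 = 0.03333
risk, unvaccinated children = 22/200 = 0.11000
RR = 0.03333 / 0.11000 = 0.303

0.303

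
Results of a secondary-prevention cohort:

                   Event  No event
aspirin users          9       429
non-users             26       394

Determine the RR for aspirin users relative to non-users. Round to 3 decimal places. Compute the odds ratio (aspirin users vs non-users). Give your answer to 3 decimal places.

RR = 0.332; OR = 0.318

risk, aspirin users = 9/438 = 0.02055
risk, non-users = 26/420 = 0.06190
RR = 0.02055 / 0.06190 = 0.332
OR = (9 × 394) / (429 × 26) = 3546/11154 ≈ 0.318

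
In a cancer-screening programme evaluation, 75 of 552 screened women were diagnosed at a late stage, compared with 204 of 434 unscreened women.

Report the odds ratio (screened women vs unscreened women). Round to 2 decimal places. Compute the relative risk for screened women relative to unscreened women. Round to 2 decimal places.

odds, screened women = 75/477 = 0.1572
odds, unscreened women = 204/230 = 0.8870
OR = 0.1572 / 0.8870 = 0.18
risk, screened women = 75/552 = 0.1359
risk, unscreened women = 204/434 = 0.4700
RR = 0.1359 / 0.4700 = 0.29

OR = 0.18; RR = 0.29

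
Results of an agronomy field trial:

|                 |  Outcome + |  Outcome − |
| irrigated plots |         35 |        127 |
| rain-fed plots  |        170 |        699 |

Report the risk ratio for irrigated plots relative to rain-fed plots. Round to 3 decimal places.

1.104

risk, irrigated plots = 35/162 = 0.2160
risk, rain-fed plots = 170/869 = 0.1956
RR = 0.2160 / 0.1956 = 1.104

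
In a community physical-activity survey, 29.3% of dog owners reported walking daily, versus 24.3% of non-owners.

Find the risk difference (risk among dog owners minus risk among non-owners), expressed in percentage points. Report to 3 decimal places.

risk difference = 0.2930 − 0.2430 = 0.0500 → 5.000 percentage points

RD ≈ 5.000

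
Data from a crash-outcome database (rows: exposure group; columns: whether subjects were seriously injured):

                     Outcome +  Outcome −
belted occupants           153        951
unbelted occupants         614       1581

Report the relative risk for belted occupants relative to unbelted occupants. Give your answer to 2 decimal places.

risk, belted occupants = 153/1104 = 0.1386
risk, unbelted occupants = 614/2195 = 0.2797
RR = 0.1386 / 0.2797 = 0.50

0.50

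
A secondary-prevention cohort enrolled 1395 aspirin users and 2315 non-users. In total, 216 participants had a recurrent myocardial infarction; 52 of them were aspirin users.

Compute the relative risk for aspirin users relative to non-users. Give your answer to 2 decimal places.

aspirin users without the outcome: 1395 − 52 = 1343
non-users with the outcome: 216 − 52 = 164
non-users without the outcome: 2315 − 164 = 2151
risk, aspirin users = 52/1395 = 0.03728
risk, non-users = 164/2315 = 0.07084
RR = 0.03728 / 0.07084 = 0.53

0.53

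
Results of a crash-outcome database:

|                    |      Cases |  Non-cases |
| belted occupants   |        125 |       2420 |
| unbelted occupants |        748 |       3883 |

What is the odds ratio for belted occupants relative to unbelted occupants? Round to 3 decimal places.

OR = (125 × 3883) / (2420 × 748) = 485375/1810160 ≈ 0.268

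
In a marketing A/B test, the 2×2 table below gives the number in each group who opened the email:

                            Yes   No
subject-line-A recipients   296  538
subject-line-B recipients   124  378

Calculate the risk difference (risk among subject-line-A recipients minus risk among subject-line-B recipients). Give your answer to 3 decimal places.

risk, subject-line-A recipients = 296/834 = 0.3549
risk, subject-line-B recipients = 124/502 = 0.2470
risk difference = 0.3549 − 0.2470 = 0.108

0.108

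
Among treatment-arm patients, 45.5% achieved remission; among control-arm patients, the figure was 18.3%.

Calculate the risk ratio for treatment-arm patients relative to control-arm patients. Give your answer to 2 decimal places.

RR = 0.4550 / 0.1830 = 2.49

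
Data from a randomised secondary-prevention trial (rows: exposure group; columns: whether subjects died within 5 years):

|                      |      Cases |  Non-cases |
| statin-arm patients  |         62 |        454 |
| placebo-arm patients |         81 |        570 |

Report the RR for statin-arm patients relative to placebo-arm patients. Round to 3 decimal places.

RR: 0.966

risk, statin-arm patients = 62/516 = 0.1202
risk, placebo-arm patients = 81/651 = 0.1244
RR = 0.1202 / 0.1244 = 0.966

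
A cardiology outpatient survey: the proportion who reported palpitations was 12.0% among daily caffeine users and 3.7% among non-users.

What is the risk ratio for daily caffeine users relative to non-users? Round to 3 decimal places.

RR = 0.12000 / 0.03700 = 3.243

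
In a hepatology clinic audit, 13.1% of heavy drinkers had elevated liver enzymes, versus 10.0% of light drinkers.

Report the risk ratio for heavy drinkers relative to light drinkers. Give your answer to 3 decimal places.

RR = 0.1310 / 0.1000 = 1.310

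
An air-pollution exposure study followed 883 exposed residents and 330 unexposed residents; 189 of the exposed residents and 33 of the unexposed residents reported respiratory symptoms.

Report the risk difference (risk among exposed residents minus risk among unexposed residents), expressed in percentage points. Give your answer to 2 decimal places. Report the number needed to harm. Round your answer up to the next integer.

risk, exposed residents = 189/883 = 0.2140
risk, unexposed residents = 33/330 = 0.1000
risk difference = 0.2140 − 0.1000 = 0.1140 → 11.40 percentage points
absolute risk difference = 0.114043
1 / 0.114043 = 8.769 → round up → 9

RD = 11.40; NNH = 9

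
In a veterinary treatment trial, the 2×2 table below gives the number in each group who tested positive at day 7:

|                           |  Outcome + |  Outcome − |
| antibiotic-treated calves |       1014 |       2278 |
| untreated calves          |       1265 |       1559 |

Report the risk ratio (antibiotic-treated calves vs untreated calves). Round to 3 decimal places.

RR = 0.688

risk, antibiotic-treated calves = 1014/3292 = 0.3080
risk, untreated calves = 1265/2824 = 0.4479
RR = 0.3080 / 0.4479 = 0.688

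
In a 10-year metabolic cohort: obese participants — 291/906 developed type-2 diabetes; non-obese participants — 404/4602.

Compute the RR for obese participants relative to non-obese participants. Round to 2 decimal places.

3.66

risk, obese participants = 291/906 = 0.3212
risk, non-obese participants = 404/4602 = 0.0878
RR = 0.3212 / 0.0878 = 3.66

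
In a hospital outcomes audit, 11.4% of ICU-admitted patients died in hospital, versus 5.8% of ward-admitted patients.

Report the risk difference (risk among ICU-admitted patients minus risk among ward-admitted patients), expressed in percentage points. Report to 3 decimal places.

risk difference = 0.1140 − 0.0580 = 0.0560 → 5.600 percentage points

RD: 5.600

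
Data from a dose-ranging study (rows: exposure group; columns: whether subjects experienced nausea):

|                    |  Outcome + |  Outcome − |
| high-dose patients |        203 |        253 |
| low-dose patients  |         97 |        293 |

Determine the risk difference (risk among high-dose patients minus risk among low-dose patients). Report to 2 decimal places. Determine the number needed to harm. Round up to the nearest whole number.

risk, high-dose patients = 203/456 = 0.4452
risk, low-dose patients = 97/390 = 0.2487
risk difference = 0.4452 − 0.2487 = 0.20
absolute risk difference = 0.196457
1 / 0.196457 = 5.090 → round up → 6

RD = 0.20; NNH = 6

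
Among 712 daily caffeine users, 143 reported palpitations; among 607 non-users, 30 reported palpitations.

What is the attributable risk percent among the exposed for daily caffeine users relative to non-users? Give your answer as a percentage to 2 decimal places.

75.39%

risk, daily caffeine users = 143/712 = 0.20084
risk, non-users = 30/607 = 0.04942
AR% = (0.20084 − 0.04942) / 0.20084 = 0.7539 → 75.39%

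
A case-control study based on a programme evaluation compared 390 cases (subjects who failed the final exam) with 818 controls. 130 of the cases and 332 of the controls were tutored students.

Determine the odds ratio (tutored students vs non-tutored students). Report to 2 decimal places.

OR = 0.73

odds, tutored students = 130/332 = 0.3916
odds, non-tutored students = 260/486 = 0.5350
OR = 0.3916 / 0.5350 = 0.73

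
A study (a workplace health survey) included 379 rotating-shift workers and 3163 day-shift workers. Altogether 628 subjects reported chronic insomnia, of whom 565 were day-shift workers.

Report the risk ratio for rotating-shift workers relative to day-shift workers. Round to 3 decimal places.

0.931

rotating-shift workers with the outcome: 628 − 565 = 63
rotating-shift workers without the outcome: 379 − 63 = 316
day-shift workers without the outcome: 3163 − 565 = 2598
risk, rotating-shift workers = 63/379 = 0.1662
risk, day-shift workers = 565/3163 = 0.1786
RR = 0.1662 / 0.1786 = 0.931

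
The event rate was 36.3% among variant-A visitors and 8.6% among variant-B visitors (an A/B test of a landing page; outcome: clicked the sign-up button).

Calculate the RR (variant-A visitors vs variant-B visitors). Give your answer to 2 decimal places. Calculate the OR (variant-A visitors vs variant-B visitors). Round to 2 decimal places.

RR = 0.3630 / 0.0860 = 4.22
odds, variant-A visitors = 0.3630/0.6370 = 0.5699
odds, variant-B visitors = 0.0860/0.9140 = 0.0941
OR = 0.5699 / 0.0941 = 6.06

RR = 4.22; OR = 6.06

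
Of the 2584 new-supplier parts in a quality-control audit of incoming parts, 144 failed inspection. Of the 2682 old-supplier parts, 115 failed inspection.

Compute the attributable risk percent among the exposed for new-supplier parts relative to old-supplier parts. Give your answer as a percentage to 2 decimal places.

AR% ≈ 23.06%

risk, new-supplier parts = 144/2584 = 0.05573
risk, old-supplier parts = 115/2682 = 0.04288
AR% = (0.05573 − 0.04288) / 0.05573 = 0.2306 → 23.06%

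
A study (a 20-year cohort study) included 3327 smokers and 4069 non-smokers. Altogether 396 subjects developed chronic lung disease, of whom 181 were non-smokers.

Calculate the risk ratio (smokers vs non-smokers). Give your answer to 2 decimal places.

1.45

smokers with the outcome: 396 − 181 = 215
smokers without the outcome: 3327 − 215 = 3112
non-smokers without the outcome: 4069 − 181 = 3888
risk, smokers = 215/3327 = 0.06462
risk, non-smokers = 181/4069 = 0.04448
RR = 0.06462 / 0.04448 = 1.45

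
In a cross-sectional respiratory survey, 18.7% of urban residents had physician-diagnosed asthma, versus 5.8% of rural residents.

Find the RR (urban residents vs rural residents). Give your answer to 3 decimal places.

RR = 0.1870 / 0.0580 = 3.224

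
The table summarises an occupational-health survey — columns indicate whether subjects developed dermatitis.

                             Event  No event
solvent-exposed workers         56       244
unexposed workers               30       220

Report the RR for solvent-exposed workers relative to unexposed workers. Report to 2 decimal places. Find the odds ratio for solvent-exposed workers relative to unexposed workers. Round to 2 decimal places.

risk, solvent-exposed workers = 56/300 = 0.1867
risk, unexposed workers = 30/250 = 0.1200
RR = 0.1867 / 0.1200 = 1.56
odds, solvent-exposed workers = 56/244 = 0.2295
odds, unexposed workers = 30/220 = 0.1364
OR = 0.2295 / 0.1364 = 1.68

RR = 1.56; OR = 1.68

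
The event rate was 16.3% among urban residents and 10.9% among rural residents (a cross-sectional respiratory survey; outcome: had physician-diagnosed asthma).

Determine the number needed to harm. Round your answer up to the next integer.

NNH: 19

absolute risk difference = 0.054000
1 / 0.054000 = 18.519 → round up → 19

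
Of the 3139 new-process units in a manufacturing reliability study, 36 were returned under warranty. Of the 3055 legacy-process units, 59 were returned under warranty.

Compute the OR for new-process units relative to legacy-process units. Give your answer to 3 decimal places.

odds, new-process units = 36/3103 = 0.01160
odds, legacy-process units = 59/2996 = 0.01969
OR = 0.01160 / 0.01969 = 0.589

OR ≈ 0.589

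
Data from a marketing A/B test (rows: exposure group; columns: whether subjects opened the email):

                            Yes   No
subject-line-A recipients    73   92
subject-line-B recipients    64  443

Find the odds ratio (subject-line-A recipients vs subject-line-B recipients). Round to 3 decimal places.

OR = (73 × 443) / (92 × 64) = 32339/5888 ≈ 5.492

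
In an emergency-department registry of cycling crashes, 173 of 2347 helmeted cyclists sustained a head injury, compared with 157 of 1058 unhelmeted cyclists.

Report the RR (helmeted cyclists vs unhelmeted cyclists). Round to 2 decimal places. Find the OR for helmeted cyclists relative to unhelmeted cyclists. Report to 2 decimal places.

RR = 0.50; OR = 0.46

risk, helmeted cyclists = 173/2347 = 0.0737
risk, unhelmeted cyclists = 157/1058 = 0.1484
RR = 0.0737 / 0.1484 = 0.50
odds, helmeted cyclists = 173/2174 = 0.0796
odds, unhelmeted cyclists = 157/901 = 0.1743
OR = 0.0796 / 0.1743 = 0.46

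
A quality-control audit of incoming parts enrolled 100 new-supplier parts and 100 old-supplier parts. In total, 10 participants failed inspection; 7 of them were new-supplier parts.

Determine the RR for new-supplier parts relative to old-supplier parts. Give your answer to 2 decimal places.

RR: 2.33

new-supplier parts without the outcome: 100 − 7 = 93
old-supplier parts with the outcome: 10 − 7 = 3
old-supplier parts without the outcome: 100 − 3 = 97
risk, new-supplier parts = 7/100 = 0.07000
risk, old-supplier parts = 3/100 = 0.03000
RR = 0.07000 / 0.03000 = 2.33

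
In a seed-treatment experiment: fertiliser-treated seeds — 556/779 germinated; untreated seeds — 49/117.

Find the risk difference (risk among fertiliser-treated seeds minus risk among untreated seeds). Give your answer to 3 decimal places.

risk, fertiliser-treated seeds = 556/779 = 0.7137
risk, untreated seeds = 49/117 = 0.4188
risk difference = 0.7137 − 0.4188 = 0.295

0.295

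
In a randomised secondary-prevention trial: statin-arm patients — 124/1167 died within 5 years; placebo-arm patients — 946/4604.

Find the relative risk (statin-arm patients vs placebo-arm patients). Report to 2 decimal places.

risk, statin-arm patients = 124/1167 = 0.1063
risk, placebo-arm patients = 946/4604 = 0.2055
RR = 0.1063 / 0.2055 = 0.52

RR: 0.52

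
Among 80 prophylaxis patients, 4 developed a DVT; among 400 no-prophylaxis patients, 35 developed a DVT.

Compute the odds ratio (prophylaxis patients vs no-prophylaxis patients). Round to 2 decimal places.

OR: 0.55

odds, prophylaxis patients = 4/76 = 0.0526
odds, no-prophylaxis patients = 35/365 = 0.0959
OR = 0.0526 / 0.0959 = 0.55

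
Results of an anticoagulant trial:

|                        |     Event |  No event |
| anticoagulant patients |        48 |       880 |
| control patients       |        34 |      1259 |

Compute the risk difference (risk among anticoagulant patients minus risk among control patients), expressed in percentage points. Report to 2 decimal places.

risk, anticoagulant patients = 48/928 = 0.05172
risk, control patients = 34/1293 = 0.02630
risk difference = 0.05172 − 0.02630 = 0.02543 → 2.54 percentage points

RD: 2.54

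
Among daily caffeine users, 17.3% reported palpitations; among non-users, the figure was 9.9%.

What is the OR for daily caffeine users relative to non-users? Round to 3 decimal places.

odds, daily caffeine users = 0.1730/0.8270 = 0.2092
odds, non-users = 0.0990/0.9010 = 0.1099
OR = 0.2092 / 0.1099 = 1.904

1.904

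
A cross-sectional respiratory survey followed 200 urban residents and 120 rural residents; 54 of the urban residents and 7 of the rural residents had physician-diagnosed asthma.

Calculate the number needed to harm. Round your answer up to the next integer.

5

risk, urban residents = 54/200 = 0.270000
risk, rural residents = 7/120 = 0.058333
absolute risk difference = 0.211667
1 / 0.211667 = 4.724 → round up → 5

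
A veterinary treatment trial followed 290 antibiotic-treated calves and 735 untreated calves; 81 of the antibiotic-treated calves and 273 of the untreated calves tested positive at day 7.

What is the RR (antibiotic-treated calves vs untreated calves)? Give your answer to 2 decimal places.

risk, antibiotic-treated calves = 81/290 = 0.2793
risk, untreated calves = 273/735 = 0.3714
RR = 0.2793 / 0.3714 = 0.75

0.75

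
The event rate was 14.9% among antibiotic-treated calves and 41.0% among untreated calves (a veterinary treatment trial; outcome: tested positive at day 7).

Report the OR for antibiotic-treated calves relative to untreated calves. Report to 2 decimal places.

odds, antibiotic-treated calves = 0.1490/0.8510 = 0.1751
odds, untreated calves = 0.4100/0.5900 = 0.6949
OR = 0.1751 / 0.6949 = 0.25

OR: 0.25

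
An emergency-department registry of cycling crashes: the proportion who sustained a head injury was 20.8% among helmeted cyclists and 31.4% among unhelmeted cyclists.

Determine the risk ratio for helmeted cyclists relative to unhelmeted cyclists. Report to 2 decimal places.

RR = 0.2080 / 0.3140 = 0.66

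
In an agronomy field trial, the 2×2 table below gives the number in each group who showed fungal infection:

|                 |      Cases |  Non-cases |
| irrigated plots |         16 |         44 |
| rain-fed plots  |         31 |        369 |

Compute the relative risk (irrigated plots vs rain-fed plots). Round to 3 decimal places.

RR = 3.441

risk, irrigated plots = 16/60 = 0.2667
risk, rain-fed plots = 31/400 = 0.0775
RR = 0.2667 / 0.0775 = 3.441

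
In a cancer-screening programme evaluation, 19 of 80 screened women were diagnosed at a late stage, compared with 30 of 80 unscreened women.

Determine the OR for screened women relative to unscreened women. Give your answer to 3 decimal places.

OR = (19 × 50) / (61 × 30) = 950/1830 ≈ 0.519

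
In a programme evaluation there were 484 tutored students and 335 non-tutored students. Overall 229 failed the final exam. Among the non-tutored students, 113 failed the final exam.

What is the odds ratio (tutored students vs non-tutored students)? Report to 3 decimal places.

tutored students with the outcome: 229 − 113 = 116
tutored students without the outcome: 484 − 116 = 368
non-tutored students without the outcome: 335 − 113 = 222
OR = (116 × 222) / (368 × 113) = 25752/41584 ≈ 0.619

0.619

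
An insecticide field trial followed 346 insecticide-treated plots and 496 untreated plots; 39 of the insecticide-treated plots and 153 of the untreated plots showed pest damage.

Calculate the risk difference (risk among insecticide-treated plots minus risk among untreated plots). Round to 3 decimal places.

-0.196

risk, insecticide-treated plots = 39/346 = 0.1127
risk, untreated plots = 153/496 = 0.3085
risk difference = 0.1127 − 0.3085 = -0.196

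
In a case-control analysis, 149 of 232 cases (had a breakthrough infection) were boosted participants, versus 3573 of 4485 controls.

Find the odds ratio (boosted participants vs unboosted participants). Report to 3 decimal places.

OR = 0.458

odds, boosted participants = 149/3573 = 0.04170
odds, unboosted participants = 83/912 = 0.09101
OR = 0.04170 / 0.09101 = 0.458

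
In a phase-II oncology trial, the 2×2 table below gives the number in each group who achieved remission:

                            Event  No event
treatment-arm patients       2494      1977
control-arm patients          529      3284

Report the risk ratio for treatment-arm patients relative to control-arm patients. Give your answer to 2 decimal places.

RR: 4.02

risk, treatment-arm patients = 2494/4471 = 0.5578
risk, control-arm patients = 529/3813 = 0.1387
RR = 0.5578 / 0.1387 = 4.02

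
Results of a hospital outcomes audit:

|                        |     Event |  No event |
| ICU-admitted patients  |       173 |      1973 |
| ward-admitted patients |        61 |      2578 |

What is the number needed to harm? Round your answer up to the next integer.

NNH ≈ 18

risk, ICU-admitted patients = 173/2146 = 0.080615
risk, ward-admitted patients = 61/2639 = 0.023115
absolute risk difference = 0.057500
1 / 0.057500 = 17.391 → round up → 18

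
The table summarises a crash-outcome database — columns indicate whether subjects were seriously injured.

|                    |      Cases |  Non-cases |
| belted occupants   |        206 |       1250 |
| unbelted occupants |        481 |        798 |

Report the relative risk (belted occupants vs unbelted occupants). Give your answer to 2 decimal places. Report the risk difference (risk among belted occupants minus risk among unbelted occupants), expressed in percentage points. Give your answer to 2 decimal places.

RR = 0.38; RD = -23.46

risk, belted occupants = 206/1456 = 0.1415
risk, unbelted occupants = 481/1279 = 0.3761
RR = 0.1415 / 0.3761 = 0.38
risk difference = 0.1415 − 0.3761 = -0.2346 → -23.46 percentage points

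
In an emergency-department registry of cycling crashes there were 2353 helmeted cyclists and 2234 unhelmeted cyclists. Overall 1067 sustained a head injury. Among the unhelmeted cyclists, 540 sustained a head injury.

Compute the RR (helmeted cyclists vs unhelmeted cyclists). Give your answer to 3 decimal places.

0.927

helmeted cyclists with the outcome: 1067 − 540 = 527
helmeted cyclists without the outcome: 2353 − 527 = 1826
unhelmeted cyclists without the outcome: 2234 − 540 = 1694
risk, helmeted cyclists = 527/2353 = 0.2240
risk, unhelmeted cyclists = 540/2234 = 0.2417
RR = 0.2240 / 0.2417 = 0.927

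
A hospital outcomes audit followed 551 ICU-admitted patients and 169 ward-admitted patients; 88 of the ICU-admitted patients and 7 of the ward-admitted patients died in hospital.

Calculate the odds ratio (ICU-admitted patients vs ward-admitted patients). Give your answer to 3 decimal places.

4.399

odds, ICU-admitted patients = 88/463 = 0.19006
odds, ward-admitted patients = 7/162 = 0.04321
OR = 0.19006 / 0.04321 = 4.399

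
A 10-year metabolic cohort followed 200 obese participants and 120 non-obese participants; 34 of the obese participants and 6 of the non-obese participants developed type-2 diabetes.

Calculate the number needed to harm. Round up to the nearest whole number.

risk, obese participants = 34/200 = 0.170000
risk, non-obese participants = 6/120 = 0.050000
absolute risk difference = 0.120000
1 / 0.120000 = 8.333 → round up → 9

9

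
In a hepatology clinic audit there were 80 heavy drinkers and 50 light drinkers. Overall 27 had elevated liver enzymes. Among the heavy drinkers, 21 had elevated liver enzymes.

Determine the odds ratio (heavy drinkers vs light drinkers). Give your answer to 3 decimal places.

heavy drinkers without the outcome: 80 − 21 = 59
light drinkers with the outcome: 27 − 21 = 6
light drinkers without the outcome: 50 − 6 = 44
OR = (21 × 44) / (59 × 6) = 924/354 ≈ 2.610

OR: 2.610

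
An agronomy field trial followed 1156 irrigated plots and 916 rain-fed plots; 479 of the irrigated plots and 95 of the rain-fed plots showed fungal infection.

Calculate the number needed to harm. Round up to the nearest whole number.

4

risk, irrigated plots = 479/1156 = 0.414360
risk, rain-fed plots = 95/916 = 0.103712
absolute risk difference = 0.310648
1 / 0.310648 = 3.219 → round up → 4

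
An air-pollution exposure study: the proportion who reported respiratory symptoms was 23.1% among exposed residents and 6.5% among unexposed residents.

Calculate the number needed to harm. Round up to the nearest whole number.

NNH ≈ 7

absolute risk difference = 0.166000
1 / 0.166000 = 6.024 → round up → 7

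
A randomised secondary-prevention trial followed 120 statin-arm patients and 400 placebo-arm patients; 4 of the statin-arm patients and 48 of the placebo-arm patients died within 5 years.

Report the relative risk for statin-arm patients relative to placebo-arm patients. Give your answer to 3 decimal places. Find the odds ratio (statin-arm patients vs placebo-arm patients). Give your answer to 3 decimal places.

RR = 0.278; OR = 0.253

risk, statin-arm patients = 4/120 = 0.03333
risk, placebo-arm patients = 48/400 = 0.12000
RR = 0.03333 / 0.12000 = 0.278
OR = (4 × 352) / (116 × 48) = 1408/5568 ≈ 0.253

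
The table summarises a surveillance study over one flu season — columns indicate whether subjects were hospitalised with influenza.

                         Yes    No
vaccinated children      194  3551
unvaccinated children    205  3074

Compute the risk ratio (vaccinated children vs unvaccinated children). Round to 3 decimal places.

RR: 0.829

risk, vaccinated children = 194/3745 = 0.0518
risk, unvaccinated children = 205/3279 = 0.0625
RR = 0.0518 / 0.0625 = 0.829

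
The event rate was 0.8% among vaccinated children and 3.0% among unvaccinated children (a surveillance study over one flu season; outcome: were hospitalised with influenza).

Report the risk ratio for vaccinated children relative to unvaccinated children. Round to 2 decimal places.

RR = 0.00800 / 0.03000 = 0.27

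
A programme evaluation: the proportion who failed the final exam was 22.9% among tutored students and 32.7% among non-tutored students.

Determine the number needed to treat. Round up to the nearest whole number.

NNT: 11

absolute risk difference = 0.098000
1 / 0.098000 = 10.204 → round up → 11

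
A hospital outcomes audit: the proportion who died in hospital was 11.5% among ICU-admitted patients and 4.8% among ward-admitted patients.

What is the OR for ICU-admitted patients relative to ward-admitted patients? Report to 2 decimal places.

odds, ICU-admitted patients = 0.11500/0.88500 = 0.12994
odds, ward-admitted patients = 0.04800/0.95200 = 0.05042
OR = 0.12994 / 0.05042 = 2.58

OR: 2.58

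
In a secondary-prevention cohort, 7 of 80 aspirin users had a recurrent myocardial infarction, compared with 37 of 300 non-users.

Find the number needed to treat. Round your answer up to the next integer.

risk, aspirin users = 7/80 = 0.087500
risk, non-users = 37/300 = 0.123333
absolute risk difference = 0.035833
1 / 0.035833 = 27.907 → round up → 28

NNT: 28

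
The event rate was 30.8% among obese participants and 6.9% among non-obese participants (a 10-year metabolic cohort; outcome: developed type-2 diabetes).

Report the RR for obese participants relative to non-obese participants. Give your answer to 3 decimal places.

RR = 0.3080 / 0.0690 = 4.464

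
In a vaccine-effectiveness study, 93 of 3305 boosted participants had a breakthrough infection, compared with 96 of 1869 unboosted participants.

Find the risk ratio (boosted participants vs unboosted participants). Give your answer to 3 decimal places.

risk, boosted participants = 93/3305 = 0.02814
risk, unboosted participants = 96/1869 = 0.05136
RR = 0.02814 / 0.05136 = 0.548

RR: 0.548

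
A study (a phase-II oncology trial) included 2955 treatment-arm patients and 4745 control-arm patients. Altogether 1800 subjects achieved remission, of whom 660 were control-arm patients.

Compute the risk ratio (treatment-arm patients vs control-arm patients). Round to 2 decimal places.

treatment-arm patients with the outcome: 1800 − 660 = 1140
treatment-arm patients without the outcome: 2955 − 1140 = 1815
control-arm patients without the outcome: 4745 − 660 = 4085
risk, treatment-arm patients = 1140/2955 = 0.3858
risk, control-arm patients = 660/4745 = 0.1391
RR = 0.3858 / 0.1391 = 2.77

RR = 2.77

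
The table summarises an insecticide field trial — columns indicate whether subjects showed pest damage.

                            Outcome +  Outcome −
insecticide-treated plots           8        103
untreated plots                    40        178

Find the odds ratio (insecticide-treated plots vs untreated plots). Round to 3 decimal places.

OR = (8 × 178) / (103 × 40) = 1424/4120 ≈ 0.346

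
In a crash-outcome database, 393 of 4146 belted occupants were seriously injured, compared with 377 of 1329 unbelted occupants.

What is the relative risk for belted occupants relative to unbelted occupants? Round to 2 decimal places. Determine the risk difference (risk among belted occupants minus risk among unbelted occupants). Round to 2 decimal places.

risk, belted occupants = 393/4146 = 0.0948
risk, unbelted occupants = 377/1329 = 0.2837
RR = 0.0948 / 0.2837 = 0.33
risk difference = 0.0948 − 0.2837 = -0.19

RR = 0.33; RD = -0.19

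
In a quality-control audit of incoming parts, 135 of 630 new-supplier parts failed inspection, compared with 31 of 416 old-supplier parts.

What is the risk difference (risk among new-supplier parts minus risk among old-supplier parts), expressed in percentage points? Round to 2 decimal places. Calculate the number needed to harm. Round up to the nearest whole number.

RD = 13.98; NNH = 8

risk, new-supplier parts = 135/630 = 0.2143
risk, old-supplier parts = 31/416 = 0.0745
risk difference = 0.2143 − 0.0745 = 0.1398 → 13.98 percentage points
absolute risk difference = 0.139766
1 / 0.139766 = 7.155 → round up → 8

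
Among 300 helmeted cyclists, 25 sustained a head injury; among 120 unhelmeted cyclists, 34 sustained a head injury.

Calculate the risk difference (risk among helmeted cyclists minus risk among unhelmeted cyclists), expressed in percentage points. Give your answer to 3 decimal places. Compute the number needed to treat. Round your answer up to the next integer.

RD = -20.000; NNT = 5

risk, helmeted cyclists = 25/300 = 0.0833
risk, unhelmeted cyclists = 34/120 = 0.2833
risk difference = 0.0833 − 0.2833 = -0.2000 → -20.000 percentage points
absolute risk difference = 0.200000
1 / 0.200000 = 5.000 → round up → 5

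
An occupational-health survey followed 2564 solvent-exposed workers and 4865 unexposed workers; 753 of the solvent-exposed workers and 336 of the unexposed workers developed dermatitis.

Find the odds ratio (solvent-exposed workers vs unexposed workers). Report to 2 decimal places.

OR ≈ 5.60

odds, solvent-exposed workers = 753/1811 = 0.4158
odds, unexposed workers = 336/4529 = 0.0742
OR = 0.4158 / 0.0742 = 5.60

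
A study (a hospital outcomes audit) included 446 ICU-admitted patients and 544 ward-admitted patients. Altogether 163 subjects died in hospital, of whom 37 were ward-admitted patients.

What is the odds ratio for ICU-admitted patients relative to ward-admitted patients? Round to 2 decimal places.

5.40

ICU-admitted patients with the outcome: 163 − 37 = 126
ICU-admitted patients without the outcome: 446 − 126 = 320
ward-admitted patients without the outcome: 544 − 37 = 507
OR = (126 × 507) / (320 × 37) = 63882/11840 ≈ 5.40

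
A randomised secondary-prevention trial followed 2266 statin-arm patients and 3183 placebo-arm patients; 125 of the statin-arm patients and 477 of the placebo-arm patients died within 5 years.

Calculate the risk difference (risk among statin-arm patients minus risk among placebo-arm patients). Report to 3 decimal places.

risk, statin-arm patients = 125/2266 = 0.0552
risk, placebo-arm patients = 477/3183 = 0.1499
risk difference = 0.0552 − 0.1499 = -0.095

-0.095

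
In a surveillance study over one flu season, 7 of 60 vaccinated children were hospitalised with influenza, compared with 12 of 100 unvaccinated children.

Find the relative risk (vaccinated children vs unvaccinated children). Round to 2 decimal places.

risk, vaccinated children = 7/60 = 0.1167
risk, unvaccinated children = 12/100 = 0.1200
RR = 0.1167 / 0.1200 = 0.97

RR = 0.97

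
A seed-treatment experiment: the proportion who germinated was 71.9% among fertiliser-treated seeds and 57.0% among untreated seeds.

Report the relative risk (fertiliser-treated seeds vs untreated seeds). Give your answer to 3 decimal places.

RR = 0.7190 / 0.5700 = 1.261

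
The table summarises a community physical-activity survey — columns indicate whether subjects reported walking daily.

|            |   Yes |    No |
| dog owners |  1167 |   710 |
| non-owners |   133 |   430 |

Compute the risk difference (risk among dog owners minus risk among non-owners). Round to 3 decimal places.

0.386

risk, dog owners = 1167/1877 = 0.6217
risk, non-owners = 133/563 = 0.2362
risk difference = 0.6217 − 0.2362 = 0.386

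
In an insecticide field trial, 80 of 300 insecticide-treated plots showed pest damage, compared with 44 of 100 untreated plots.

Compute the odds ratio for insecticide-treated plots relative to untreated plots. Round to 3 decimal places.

OR = (80 × 56) / (220 × 44) = 4480/9680 ≈ 0.463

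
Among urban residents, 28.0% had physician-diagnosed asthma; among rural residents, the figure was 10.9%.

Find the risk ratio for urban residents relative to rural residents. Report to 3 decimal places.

RR = 0.2800 / 0.1090 = 2.569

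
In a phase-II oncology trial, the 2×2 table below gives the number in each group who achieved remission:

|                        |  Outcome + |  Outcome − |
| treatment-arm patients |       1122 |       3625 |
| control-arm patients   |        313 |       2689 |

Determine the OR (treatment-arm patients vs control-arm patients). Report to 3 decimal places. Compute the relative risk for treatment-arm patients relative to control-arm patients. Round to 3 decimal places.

odds, treatment-arm patients = 1122/3625 = 0.3095
odds, control-arm patients = 313/2689 = 0.1164
OR = 0.3095 / 0.1164 = 2.659
risk, treatment-arm patients = 1122/4747 = 0.2364
risk, control-arm patients = 313/3002 = 0.1043
RR = 0.2364 / 0.1043 = 2.267

OR = 2.659; RR = 2.267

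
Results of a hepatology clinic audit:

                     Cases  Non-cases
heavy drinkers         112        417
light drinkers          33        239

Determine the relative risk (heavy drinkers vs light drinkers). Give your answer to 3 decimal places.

risk, heavy drinkers = 112/529 = 0.2117
risk, light drinkers = 33/272 = 0.1213
RR = 0.2117 / 0.1213 = 1.745

RR = 1.745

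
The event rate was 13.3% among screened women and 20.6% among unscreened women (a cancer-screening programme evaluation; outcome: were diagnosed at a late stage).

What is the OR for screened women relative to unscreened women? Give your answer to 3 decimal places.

OR = 0.591

odds, screened women = 0.1330/0.8670 = 0.1534
odds, unscreened women = 0.2060/0.7940 = 0.2594
OR = 0.1534 / 0.2594 = 0.591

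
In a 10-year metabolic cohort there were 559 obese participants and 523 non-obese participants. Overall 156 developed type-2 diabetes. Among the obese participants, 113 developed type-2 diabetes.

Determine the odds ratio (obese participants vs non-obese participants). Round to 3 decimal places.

obese participants without the outcome: 559 − 113 = 446
non-obese participants with the outcome: 156 − 113 = 43
non-obese participants without the outcome: 523 − 43 = 480
odds, obese participants = 113/446 = 0.2534
odds, non-obese participants = 43/480 = 0.0896
OR = 0.2534 / 0.0896 = 2.828

OR = 2.828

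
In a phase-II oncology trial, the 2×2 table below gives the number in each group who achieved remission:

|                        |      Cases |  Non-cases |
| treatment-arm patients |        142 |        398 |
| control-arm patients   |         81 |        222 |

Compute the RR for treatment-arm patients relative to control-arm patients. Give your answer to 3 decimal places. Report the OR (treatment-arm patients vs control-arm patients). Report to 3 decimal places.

RR = 0.984; OR = 0.978

risk, treatment-arm patients = 142/540 = 0.2630
risk, control-arm patients = 81/303 = 0.2673
RR = 0.2630 / 0.2673 = 0.984
odds, treatment-arm patients = 142/398 = 0.3568
odds, control-arm patients = 81/222 = 0.3649
OR = 0.3568 / 0.3649 = 0.978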